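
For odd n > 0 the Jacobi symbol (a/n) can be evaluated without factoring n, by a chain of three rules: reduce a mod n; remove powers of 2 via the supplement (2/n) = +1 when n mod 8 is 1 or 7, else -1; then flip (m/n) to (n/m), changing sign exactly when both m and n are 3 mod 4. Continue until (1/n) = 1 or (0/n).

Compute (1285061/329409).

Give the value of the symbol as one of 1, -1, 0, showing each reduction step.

(1285061/329409): 1285061 mod 329409 = 296834, so (1285061/329409) = (296834/329409)
factor out 2^1: 296834 = 2^1·148417; with 329409 mod 8 = 1, (2/329409) = +1; sign now +1; continue with (148417/329409)
flip (148417/329409) -> (329409/148417): both odd, 148417 mod 4 = 1, 329409 mod 4 = 1, so the flip contributes +1; sign now +1
(329409/148417): 329409 mod 148417 = 32575, so (329409/148417) = (32575/148417)
flip (32575/148417) -> (148417/32575): both odd, 32575 mod 4 = 3, 148417 mod 4 = 1, so the flip contributes +1; sign now +1
(148417/32575): 148417 mod 32575 = 18117, so (148417/32575) = (18117/32575)
flip (18117/32575) -> (32575/18117): both odd, 18117 mod 4 = 1, 32575 mod 4 = 3, so the flip contributes +1; sign now +1
(32575/18117): 32575 mod 18117 = 14458, so (32575/18117) = (14458/18117)
factor out 2^1: 14458 = 2^1·7229; with 18117 mod 8 = 5, (2/18117) = -1; sign now -1; continue with (7229/18117)
flip (7229/18117) -> (18117/7229): both odd, 7229 mod 4 = 1, 18117 mod 4 = 1, so the flip contributes +1; sign now -1
(18117/7229): 18117 mod 7229 = 3659, so (18117/7229) = (3659/7229)
flip (3659/7229) -> (7229/3659): both odd, 3659 mod 4 = 3, 7229 mod 4 = 1, so the flip contributes +1; sign now -1
(7229/3659): 7229 mod 3659 = 3570, so (7229/3659) = (3570/3659)
factor out 2^1: 3570 = 2^1·1785; with 3659 mod 8 = 3, (2/3659) = -1; sign now +1; continue with (1785/3659)
flip (1785/3659) -> (3659/1785): both odd, 1785 mod 4 = 1, 3659 mod 4 = 3, so the flip contributes +1; sign now +1
(3659/1785): 3659 mod 1785 = 89, so (3659/1785) = (89/1785)
flip (89/1785) -> (1785/89): both odd, 89 mod 4 = 1, 1785 mod 4 = 1, so the flip contributes +1; sign now +1
(1785/89): 1785 mod 89 = 5, so (1785/89) = (5/89)
flip (5/89) -> (89/5): both odd, 5 mod 4 = 1, 89 mod 4 = 1, so the flip contributes +1; sign now +1
(89/5): 89 mod 5 = 4, so (89/5) = (4/5)
factor out 2^2: 4 = 2^2·1; with 5 mod 8 = 5, (2/5) = -1; sign now +1; continue with (1/5)
reached (1/5) = 1, so the symbol is +1

1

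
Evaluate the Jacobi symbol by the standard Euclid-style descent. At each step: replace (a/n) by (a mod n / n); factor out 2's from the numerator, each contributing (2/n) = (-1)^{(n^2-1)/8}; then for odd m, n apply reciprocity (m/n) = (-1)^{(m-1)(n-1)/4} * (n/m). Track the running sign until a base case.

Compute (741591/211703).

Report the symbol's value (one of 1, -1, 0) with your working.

-1

(741591/211703): 741591 mod 211703 = 106482, so (741591/211703) = (106482/211703)
factor out 2^1: 106482 = 2^1·53241; with 211703 mod 8 = 7, (2/211703) = +1; sign now +1; continue with (53241/211703)
flip (53241/211703) -> (211703/53241): both odd, 53241 mod 4 = 1, 211703 mod 4 = 3, so the flip contributes +1; sign now +1
(211703/53241): 211703 mod 53241 = 51980, so (211703/53241) = (51980/53241)
factor out 2^2: 51980 = 2^2·12995; with 53241 mod 8 = 1, (2/53241) = +1; sign now +1; continue with (12995/53241)
flip (12995/53241) -> (53241/12995): both odd, 12995 mod 4 = 3, 53241 mod 4 = 1, so the flip contributes +1; sign now +1
(53241/12995): 53241 mod 12995 = 1261, so (53241/12995) = (1261/12995)
flip (1261/12995) -> (12995/1261): both odd, 1261 mod 4 = 1, 12995 mod 4 = 3, so the flip contributes +1; sign now +1
(12995/1261): 12995 mod 1261 = 385, so (12995/1261) = (385/1261)
flip (385/1261) -> (1261/385): both odd, 385 mod 4 = 1, 1261 mod 4 = 1, so the flip contributes +1; sign now +1
(1261/385): 1261 mod 385 = 106, so (1261/385) = (106/385)
factor out 2^1: 106 = 2^1·53; with 385 mod 8 = 1, (2/385) = +1; sign now +1; continue with (53/385)
flip (53/385) -> (385/53): both odd, 53 mod 4 = 1, 385 mod 4 = 1, so the flip contributes +1; sign now +1
(385/53): 385 mod 53 = 14, so (385/53) = (14/53)
factor out 2^1: 14 = 2^1·7; with 53 mod 8 = 5, (2/53) = -1; sign now -1; continue with (7/53)
flip (7/53) -> (53/7): both odd, 7 mod 4 = 3, 53 mod 4 = 1, so the flip contributes +1; sign now -1
(53/7): 53 mod 7 = 4, so (53/7) = (4/7)
factor out 2^2: 4 = 2^2·1; with 7 mod 8 = 7, (2/7) = +1; sign now -1; continue with (1/7)
reached (1/7) = 1, so the symbol is -1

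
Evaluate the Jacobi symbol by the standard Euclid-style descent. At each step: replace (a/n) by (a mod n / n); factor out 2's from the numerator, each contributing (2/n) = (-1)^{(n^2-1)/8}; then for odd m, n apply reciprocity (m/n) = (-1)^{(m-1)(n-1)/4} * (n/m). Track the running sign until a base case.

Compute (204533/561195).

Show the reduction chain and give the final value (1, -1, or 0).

1

flip (204533/561195) -> (561195/204533): both odd, 204533 mod 4 = 1, 561195 mod 4 = 3, so the flip contributes +1; sign now +1
(561195/204533): 561195 mod 204533 = 152129, so (561195/204533) = (152129/204533)
flip (152129/204533) -> (204533/152129): both odd, 152129 mod 4 = 1, 204533 mod 4 = 1, so the flip contributes +1; sign now +1
(204533/152129): 204533 mod 152129 = 52404, so (204533/152129) = (52404/152129)
factor out 2^2: 52404 = 2^2·13101; with 152129 mod 8 = 1, (2/152129) = +1; sign now +1; continue with (13101/152129)
flip (13101/152129) -> (152129/13101): both odd, 13101 mod 4 = 1, 152129 mod 4 = 1, so the flip contributes +1; sign now +1
(152129/13101): 152129 mod 13101 = 8018, so (152129/13101) = (8018/13101)
factor out 2^1: 8018 = 2^1·4009; with 13101 mod 8 = 5, (2/13101) = -1; sign now -1; continue with (4009/13101)
flip (4009/13101) -> (13101/4009): both odd, 4009 mod 4 = 1, 13101 mod 4 = 1, so the flip contributes +1; sign now -1
(13101/4009): 13101 mod 4009 = 1074, so (13101/4009) = (1074/4009)
factor out 2^1: 1074 = 2^1·537; with 4009 mod 8 = 1, (2/4009) = +1; sign now -1; continue with (537/4009)
flip (537/4009) -> (4009/537): both odd, 537 mod 4 = 1, 4009 mod 4 = 1, so the flip contributes +1; sign now -1
(4009/537): 4009 mod 537 = 250, so (4009/537) = (250/537)
factor out 2^1: 250 = 2^1·125; with 537 mod 8 = 1, (2/537) = +1; sign now -1; continue with (125/537)
flip (125/537) -> (537/125): both odd, 125 mod 4 = 1, 537 mod 4 = 1, so the flip contributes +1; sign now -1
(537/125): 537 mod 125 = 37, so (537/125) = (37/125)
flip (37/125) -> (125/37): both odd, 37 mod 4 = 1, 125 mod 4 = 1, so the flip contributes +1; sign now -1
(125/37): 125 mod 37 = 14, so (125/37) = (14/37)
factor out 2^1: 14 = 2^1·7; with 37 mod 8 = 5, (2/37) = -1; sign now +1; continue with (7/37)
flip (7/37) -> (37/7): both odd, 7 mod 4 = 3, 37 mod 4 = 1, so the flip contributes +1; sign now +1
(37/7): 37 mod 7 = 2, so (37/7) = (2/7)
factor out 2^1: 2 = 2^1·1; with 7 mod 8 = 7, (2/7) = +1; sign now +1; continue with (1/7)
reached (1/7) = 1, so the symbol is +1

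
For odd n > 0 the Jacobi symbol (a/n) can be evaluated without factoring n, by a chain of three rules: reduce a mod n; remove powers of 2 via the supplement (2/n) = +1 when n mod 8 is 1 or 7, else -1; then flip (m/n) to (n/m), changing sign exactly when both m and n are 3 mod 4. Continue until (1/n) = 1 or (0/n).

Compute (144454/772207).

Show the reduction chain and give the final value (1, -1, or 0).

1

144454 = 2^1·72227; (2/772207) = +1 since 772207 mod 8 = 7, so (144454/772207) = (+1)^1·(72227/772207); sign now +1
reciprocity: (72227/772207) = -1·(772207/72227) since 72227 mod 4 = 3, 772207 mod 4 = 3; sign now -1
(772207/72227) = (49937/72227)   [reduce mod 72227]
reciprocity: (49937/72227) = +1·(72227/49937) since 49937 mod 4 = 1, 72227 mod 4 = 3; sign now -1
(72227/49937) = (22290/49937)   [reduce mod 49937]
22290 = 2^1·11145; (2/49937) = +1 since 49937 mod 8 = 1, so (22290/49937) = (+1)^1·(11145/49937); sign now -1
reciprocity: (11145/49937) = +1·(49937/11145) since 11145 mod 4 = 1, 49937 mod 4 = 1; sign now -1
(49937/11145) = (5357/11145)   [reduce mod 11145]
reciprocity: (5357/11145) = +1·(11145/5357) since 5357 mod 4 = 1, 11145 mod 4 = 1; sign now -1
(11145/5357) = (431/5357)   [reduce mod 5357]
reciprocity: (431/5357) = +1·(5357/431) since 431 mod 4 = 3, 5357 mod 4 = 1; sign now -1
(5357/431) = (185/431)   [reduce mod 431]
reciprocity: (185/431) = +1·(431/185) since 185 mod 4 = 1, 431 mod 4 = 3; sign now -1
(431/185) = (61/185)   [reduce mod 185]
reciprocity: (61/185) = +1·(185/61) since 61 mod 4 = 1, 185 mod 4 = 1; sign now -1
(185/61) = (2/61)   [reduce mod 61]
2 = 2^1·1; (2/61) = -1 since 61 mod 8 = 5, so (2/61) = (-1)^1·(1/61); sign now +1
(1/61) = 1; final value = sign = +1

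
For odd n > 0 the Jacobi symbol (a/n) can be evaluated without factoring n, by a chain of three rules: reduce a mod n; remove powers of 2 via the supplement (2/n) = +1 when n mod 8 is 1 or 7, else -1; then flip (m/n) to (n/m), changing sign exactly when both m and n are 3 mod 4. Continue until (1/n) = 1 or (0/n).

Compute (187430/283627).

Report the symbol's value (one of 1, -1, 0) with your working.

-1

factor out 2^1: 187430 = 2^1·93715; with 283627 mod 8 = 3, (2/283627) = -1; sign now -1; continue with (93715/283627)
flip (93715/283627) -> (283627/93715): both odd, 93715 mod 4 = 3, 283627 mod 4 = 3, so the flip contributes -1; sign now +1
(283627/93715): 283627 mod 93715 = 2482, so (283627/93715) = (2482/93715)
factor out 2^1: 2482 = 2^1·1241; with 93715 mod 8 = 3, (2/93715) = -1; sign now -1; continue with (1241/93715)
flip (1241/93715) -> (93715/1241): both odd, 1241 mod 4 = 1, 93715 mod 4 = 3, so the flip contributes +1; sign now -1
(93715/1241): 93715 mod 1241 = 640, so (93715/1241) = (640/1241)
factor out 2^7: 640 = 2^7·5; with 1241 mod 8 = 1, (2/1241) = +1; sign now -1; continue with (5/1241)
flip (5/1241) -> (1241/5): both odd, 5 mod 4 = 1, 1241 mod 4 = 1, so the flip contributes +1; sign now -1
(1241/5): 1241 mod 5 = 1, so (1241/5) = (1/5)
reached (1/5) = 1, so the symbol is -1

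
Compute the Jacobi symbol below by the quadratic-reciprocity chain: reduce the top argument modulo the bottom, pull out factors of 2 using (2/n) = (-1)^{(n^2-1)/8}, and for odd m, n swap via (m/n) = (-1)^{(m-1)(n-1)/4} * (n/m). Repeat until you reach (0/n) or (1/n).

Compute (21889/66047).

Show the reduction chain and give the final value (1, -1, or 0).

reciprocity: (21889/66047) = +1·(66047/21889) since 21889 mod 4 = 1, 66047 mod 4 = 3; sign now +1
(66047/21889) = (380/21889)   [reduce mod 21889]
380 = 2^2·95; (2/21889) = +1 since 21889 mod 8 = 1, so (380/21889) = (+1)^2·(95/21889); sign now +1
reciprocity: (95/21889) = +1·(21889/95) since 95 mod 4 = 3, 21889 mod 4 = 1; sign now +1
(21889/95) = (39/95)   [reduce mod 95]
reciprocity: (39/95) = -1·(95/39) since 39 mod 4 = 3, 95 mod 4 = 3; sign now -1
(95/39) = (17/39)   [reduce mod 39]
reciprocity: (17/39) = +1·(39/17) since 17 mod 4 = 1, 39 mod 4 = 3; sign now -1
(39/17) = (5/17)   [reduce mod 17]
reciprocity: (5/17) = +1·(17/5) since 5 mod 4 = 1, 17 mod 4 = 1; sign now -1
(17/5) = (2/5)   [reduce mod 5]
2 = 2^1·1; (2/5) = -1 since 5 mod 8 = 5, so (2/5) = (-1)^1·(1/5); sign now +1
(1/5) = 1; final value = sign = +1

1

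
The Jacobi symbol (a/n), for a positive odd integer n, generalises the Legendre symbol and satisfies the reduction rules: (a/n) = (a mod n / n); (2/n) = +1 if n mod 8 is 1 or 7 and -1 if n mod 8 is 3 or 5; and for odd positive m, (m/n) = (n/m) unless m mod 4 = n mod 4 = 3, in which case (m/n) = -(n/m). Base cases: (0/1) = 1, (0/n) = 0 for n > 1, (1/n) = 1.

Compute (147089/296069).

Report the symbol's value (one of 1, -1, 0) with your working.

flip (147089/296069) -> (296069/147089): both odd, 147089 mod 4 = 1, 296069 mod 4 = 1, so the flip contributes +1; sign now +1
(296069/147089): 296069 mod 147089 = 1891, so (296069/147089) = (1891/147089)
flip (1891/147089) -> (147089/1891): both odd, 1891 mod 4 = 3, 147089 mod 4 = 1, so the flip contributes +1; sign now +1
(147089/1891): 147089 mod 1891 = 1482, so (147089/1891) = (1482/1891)
factor out 2^1: 1482 = 2^1·741; with 1891 mod 8 = 3, (2/1891) = -1; sign now -1; continue with (741/1891)
flip (741/1891) -> (1891/741): both odd, 741 mod 4 = 1, 1891 mod 4 = 3, so the flip contributes +1; sign now -1
(1891/741): 1891 mod 741 = 409, so (1891/741) = (409/741)
flip (409/741) -> (741/409): both odd, 409 mod 4 = 1, 741 mod 4 = 1, so the flip contributes +1; sign now -1
(741/409): 741 mod 409 = 332, so (741/409) = (332/409)
factor out 2^2: 332 = 2^2·83; with 409 mod 8 = 1, (2/409) = +1; sign now -1; continue with (83/409)
flip (83/409) -> (409/83): both odd, 83 mod 4 = 3, 409 mod 4 = 1, so the flip contributes +1; sign now -1
(409/83): 409 mod 83 = 77, so (409/83) = (77/83)
flip (77/83) -> (83/77): both odd, 77 mod 4 = 1, 83 mod 4 = 3, so the flip contributes +1; sign now -1
(83/77): 83 mod 77 = 6, so (83/77) = (6/77)
factor out 2^1: 6 = 2^1·3; with 77 mod 8 = 5, (2/77) = -1; sign now +1; continue with (3/77)
flip (3/77) -> (77/3): both odd, 3 mod 4 = 3, 77 mod 4 = 1, so the flip contributes +1; sign now +1
(77/3): 77 mod 3 = 2, so (77/3) = (2/3)
factor out 2^1: 2 = 2^1·1; with 3 mod 8 = 3, (2/3) = -1; sign now -1; continue with (1/3)
reached (1/3) = 1, so the symbol is -1

-1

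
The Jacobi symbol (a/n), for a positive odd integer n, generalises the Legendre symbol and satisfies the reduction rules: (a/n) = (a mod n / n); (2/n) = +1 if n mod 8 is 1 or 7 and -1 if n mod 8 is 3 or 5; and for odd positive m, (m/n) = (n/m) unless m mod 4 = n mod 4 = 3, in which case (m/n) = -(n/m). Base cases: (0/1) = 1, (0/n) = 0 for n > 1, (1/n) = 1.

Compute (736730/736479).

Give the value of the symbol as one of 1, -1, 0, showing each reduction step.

-1

(736730/736479) = (251/736479)   [reduce mod 736479]
reciprocity: (251/736479) = -1·(736479/251) since 251 mod 4 = 3, 736479 mod 4 = 3; sign now -1
(736479/251) = (45/251)   [reduce mod 251]
reciprocity: (45/251) = +1·(251/45) since 45 mod 4 = 1, 251 mod 4 = 3; sign now -1
(251/45) = (26/45)   [reduce mod 45]
26 = 2^1·13; (2/45) = -1 since 45 mod 8 = 5, so (26/45) = (-1)^1·(13/45); sign now +1
reciprocity: (13/45) = +1·(45/13) since 13 mod 4 = 1, 45 mod 4 = 1; sign now +1
(45/13) = (6/13)   [reduce mod 13]
6 = 2^1·3; (2/13) = -1 since 13 mod 8 = 5, so (6/13) = (-1)^1·(3/13); sign now -1
reciprocity: (3/13) = +1·(13/3) since 3 mod 4 = 3, 13 mod 4 = 1; sign now -1
(13/3) = (1/3)   [reduce mod 3]
(1/3) = 1; final value = sign = -1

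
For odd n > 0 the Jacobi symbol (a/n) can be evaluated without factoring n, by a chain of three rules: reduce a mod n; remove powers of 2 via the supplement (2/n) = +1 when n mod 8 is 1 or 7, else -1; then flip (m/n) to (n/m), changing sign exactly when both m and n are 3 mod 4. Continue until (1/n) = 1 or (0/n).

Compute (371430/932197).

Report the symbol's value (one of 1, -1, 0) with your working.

371430 = 2^1·185715; (2/932197) = -1 since 932197 mod 8 = 5, so (371430/932197) = (-1)^1·(185715/932197); sign now -1
reciprocity: (185715/932197) = +1·(932197/185715) since 185715 mod 4 = 3, 932197 mod 4 = 1; sign now -1
(932197/185715) = (3622/185715)   [reduce mod 185715]
3622 = 2^1·1811; (2/185715) = -1 since 185715 mod 8 = 3, so (3622/185715) = (-1)^1·(1811/185715); sign now +1
reciprocity: (1811/185715) = -1·(185715/1811) since 1811 mod 4 = 3, 185715 mod 4 = 3; sign now -1
(185715/1811) = (993/1811)   [reduce mod 1811]
reciprocity: (993/1811) = +1·(1811/993) since 993 mod 4 = 1, 1811 mod 4 = 3; sign now -1
(1811/993) = (818/993)   [reduce mod 993]
818 = 2^1·409; (2/993) = +1 since 993 mod 8 = 1, so (818/993) = (+1)^1·(409/993); sign now -1
reciprocity: (409/993) = +1·(993/409) since 409 mod 4 = 1, 993 mod 4 = 1; sign now -1
(993/409) = (175/409)   [reduce mod 409]
reciprocity: (175/409) = +1·(409/175) since 175 mod 4 = 3, 409 mod 4 = 1; sign now -1
(409/175) = (59/175)   [reduce mod 175]
reciprocity: (59/175) = -1·(175/59) since 59 mod 4 = 3, 175 mod 4 = 3; sign now +1
(175/59) = (57/59)   [reduce mod 59]
reciprocity: (57/59) = +1·(59/57) since 57 mod 4 = 1, 59 mod 4 = 3; sign now +1
(59/57) = (2/57)   [reduce mod 57]
2 = 2^1·1; (2/57) = +1 since 57 mod 8 = 1, so (2/57) = (+1)^1·(1/57); sign now +1
(1/57) = 1; final value = sign = +1

1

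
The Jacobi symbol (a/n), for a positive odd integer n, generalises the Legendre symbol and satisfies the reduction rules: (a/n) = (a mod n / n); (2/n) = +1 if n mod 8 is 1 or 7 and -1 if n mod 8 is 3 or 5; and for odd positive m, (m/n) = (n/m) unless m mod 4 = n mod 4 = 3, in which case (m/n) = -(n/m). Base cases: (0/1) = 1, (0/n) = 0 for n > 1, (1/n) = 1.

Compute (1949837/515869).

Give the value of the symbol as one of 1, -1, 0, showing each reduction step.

(1949837/515869) = (402230/515869)   [reduce mod 515869]
402230 = 2^1·201115; (2/515869) = -1 since 515869 mod 8 = 5, so (402230/515869) = (-1)^1·(201115/515869); sign now -1
reciprocity: (201115/515869) = +1·(515869/201115) since 201115 mod 4 = 3, 515869 mod 4 = 1; sign now -1
(515869/201115) = (113639/201115)   [reduce mod 201115]
reciprocity: (113639/201115) = -1·(201115/113639) since 113639 mod 4 = 3, 201115 mod 4 = 3; sign now +1
(201115/113639) = (87476/113639)   [reduce mod 113639]
87476 = 2^2·21869; (2/113639) = +1 since 113639 mod 8 = 7, so (87476/113639) = (+1)^2·(21869/113639); sign now +1
reciprocity: (21869/113639) = +1·(113639/21869) since 21869 mod 4 = 1, 113639 mod 4 = 3; sign now +1
(113639/21869) = (4294/21869)   [reduce mod 21869]
4294 = 2^1·2147; (2/21869) = -1 since 21869 mod 8 = 5, so (4294/21869) = (-1)^1·(2147/21869); sign now -1
reciprocity: (2147/21869) = +1·(21869/2147) since 2147 mod 4 = 3, 21869 mod 4 = 1; sign now -1
(21869/2147) = (399/2147)   [reduce mod 2147]
reciprocity: (399/2147) = -1·(2147/399) since 399 mod 4 = 3, 2147 mod 4 = 3; sign now +1
(2147/399) = (152/399)   [reduce mod 399]
152 = 2^3·19; (2/399) = +1 since 399 mod 8 = 7, so (152/399) = (+1)^3·(19/399); sign now +1
reciprocity: (19/399) = -1·(399/19) since 19 mod 4 = 3, 399 mod 4 = 3; sign now -1
(399/19) = (0/19)   [reduce mod 19]
(0/19) = 0   [gcd(a, n) > 1]; final value = 0

0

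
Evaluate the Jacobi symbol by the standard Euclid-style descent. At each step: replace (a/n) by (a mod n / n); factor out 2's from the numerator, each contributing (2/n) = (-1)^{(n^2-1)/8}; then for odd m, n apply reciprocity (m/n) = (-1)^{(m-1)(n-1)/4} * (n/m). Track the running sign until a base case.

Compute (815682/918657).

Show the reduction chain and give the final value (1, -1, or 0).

815682 = 2^1·407841; (2/918657) = +1 since 918657 mod 8 = 1, so (815682/918657) = (+1)^1·(407841/918657); sign now +1
reciprocity: (407841/918657) = +1·(918657/407841) since 407841 mod 4 = 1, 918657 mod 4 = 1; sign now +1
(918657/407841) = (102975/407841)   [reduce mod 407841]
reciprocity: (102975/407841) = +1·(407841/102975) since 102975 mod 4 = 3, 407841 mod 4 = 1; sign now +1
(407841/102975) = (98916/102975)   [reduce mod 102975]
98916 = 2^2·24729; (2/102975) = +1 since 102975 mod 8 = 7, so (98916/102975) = (+1)^2·(24729/102975); sign now +1
reciprocity: (24729/102975) = +1·(102975/24729) since 24729 mod 4 = 1, 102975 mod 4 = 3; sign now +1
(102975/24729) = (4059/24729)   [reduce mod 24729]
reciprocity: (4059/24729) = +1·(24729/4059) since 4059 mod 4 = 3, 24729 mod 4 = 1; sign now +1
(24729/4059) = (375/4059)   [reduce mod 4059]
reciprocity: (375/4059) = -1·(4059/375) since 375 mod 4 = 3, 4059 mod 4 = 3; sign now -1
(4059/375) = (309/375)   [reduce mod 375]
reciprocity: (309/375) = +1·(375/309) since 309 mod 4 = 1, 375 mod 4 = 3; sign now -1
(375/309) = (66/309)   [reduce mod 309]
66 = 2^1·33; (2/309) = -1 since 309 mod 8 = 5, so (66/309) = (-1)^1·(33/309); sign now +1
reciprocity: (33/309) = +1·(309/33) since 33 mod 4 = 1, 309 mod 4 = 1; sign now +1
(309/33) = (12/33)   [reduce mod 33]
12 = 2^2·3; (2/33) = +1 since 33 mod 8 = 1, so (12/33) = (+1)^2·(3/33); sign now +1
reciprocity: (3/33) = +1·(33/3) since 3 mod 4 = 3, 33 mod 4 = 1; sign now +1
(33/3) = (0/3)   [reduce mod 3]
(0/3) = 0   [gcd(a, n) > 1]; final value = 0

0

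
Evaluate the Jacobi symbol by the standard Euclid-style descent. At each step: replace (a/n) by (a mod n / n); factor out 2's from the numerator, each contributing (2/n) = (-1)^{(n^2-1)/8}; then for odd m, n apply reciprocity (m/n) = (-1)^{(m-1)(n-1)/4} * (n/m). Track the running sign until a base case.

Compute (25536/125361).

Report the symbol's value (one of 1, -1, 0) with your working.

0

25536 = 2^6·399; (2/125361) = +1 since 125361 mod 8 = 1, so (25536/125361) = (+1)^6·(399/125361); sign now +1
reciprocity: (399/125361) = +1·(125361/399) since 399 mod 4 = 3, 125361 mod 4 = 1; sign now +1
(125361/399) = (75/399)   [reduce mod 399]
reciprocity: (75/399) = -1·(399/75) since 75 mod 4 = 3, 399 mod 4 = 3; sign now -1
(399/75) = (24/75)   [reduce mod 75]
24 = 2^3·3; (2/75) = -1 since 75 mod 8 = 3, so (24/75) = (-1)^3·(3/75); sign now +1
reciprocity: (3/75) = -1·(75/3) since 3 mod 4 = 3, 75 mod 4 = 3; sign now -1
(75/3) = (0/3)   [reduce mod 3]
(0/3) = 0   [gcd(a, n) > 1]; final value = 0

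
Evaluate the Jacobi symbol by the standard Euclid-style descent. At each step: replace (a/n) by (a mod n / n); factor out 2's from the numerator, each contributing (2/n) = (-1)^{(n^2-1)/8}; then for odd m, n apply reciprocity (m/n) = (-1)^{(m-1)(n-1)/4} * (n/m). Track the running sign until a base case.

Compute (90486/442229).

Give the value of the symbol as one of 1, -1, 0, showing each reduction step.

90486 = 2^1·45243; (2/442229) = -1 since 442229 mod 8 = 5, so (90486/442229) = (-1)^1·(45243/442229); sign now -1
reciprocity: (45243/442229) = +1·(442229/45243) since 45243 mod 4 = 3, 442229 mod 4 = 1; sign now -1
(442229/45243) = (35042/45243)   [reduce mod 45243]
35042 = 2^1·17521; (2/45243) = -1 since 45243 mod 8 = 3, so (35042/45243) = (-1)^1·(17521/45243); sign now +1
reciprocity: (17521/45243) = +1·(45243/17521) since 17521 mod 4 = 1, 45243 mod 4 = 3; sign now +1
(45243/17521) = (10201/17521)   [reduce mod 17521]
reciprocity: (10201/17521) = +1·(17521/10201) since 10201 mod 4 = 1, 17521 mod 4 = 1; sign now +1
(17521/10201) = (7320/10201)   [reduce mod 10201]
7320 = 2^3·915; (2/10201) = +1 since 10201 mod 8 = 1, so (7320/10201) = (+1)^3·(915/10201); sign now +1
reciprocity: (915/10201) = +1·(10201/915) since 915 mod 4 = 3, 10201 mod 4 = 1; sign now +1
(10201/915) = (136/915)   [reduce mod 915]
136 = 2^3·17; (2/915) = -1 since 915 mod 8 = 3, so (136/915) = (-1)^3·(17/915); sign now -1
reciprocity: (17/915) = +1·(915/17) since 17 mod 4 = 1, 915 mod 4 = 3; sign now -1
(915/17) = (14/17)   [reduce mod 17]
14 = 2^1·7; (2/17) = +1 since 17 mod 8 = 1, so (14/17) = (+1)^1·(7/17); sign now -1
reciprocity: (7/17) = +1·(17/7) since 7 mod 4 = 3, 17 mod 4 = 1; sign now -1
(17/7) = (3/7)   [reduce mod 7]
reciprocity: (3/7) = -1·(7/3) since 3 mod 4 = 3, 7 mod 4 = 3; sign now +1
(7/3) = (1/3)   [reduce mod 3]
(1/3) = 1; final value = sign = +1

1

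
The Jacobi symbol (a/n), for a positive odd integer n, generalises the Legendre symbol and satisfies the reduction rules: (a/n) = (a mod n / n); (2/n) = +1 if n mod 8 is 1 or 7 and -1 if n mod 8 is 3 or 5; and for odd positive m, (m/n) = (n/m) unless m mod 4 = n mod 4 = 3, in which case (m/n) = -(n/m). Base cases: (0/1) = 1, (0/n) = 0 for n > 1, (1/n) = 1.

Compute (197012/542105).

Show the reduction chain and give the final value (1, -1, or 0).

1

197012 = 2^2·49253; (2/542105) = +1 since 542105 mod 8 = 1, so (197012/542105) = (+1)^2·(49253/542105); sign now +1
reciprocity: (49253/542105) = +1·(542105/49253) since 49253 mod 4 = 1, 542105 mod 4 = 1; sign now +1
(542105/49253) = (322/49253)   [reduce mod 49253]
322 = 2^1·161; (2/49253) = -1 since 49253 mod 8 = 5, so (322/49253) = (-1)^1·(161/49253); sign now -1
reciprocity: (161/49253) = +1·(49253/161) since 161 mod 4 = 1, 49253 mod 4 = 1; sign now -1
(49253/161) = (148/161)   [reduce mod 161]
148 = 2^2·37; (2/161) = +1 since 161 mod 8 = 1, so (148/161) = (+1)^2·(37/161); sign now -1
reciprocity: (37/161) = +1·(161/37) since 37 mod 4 = 1, 161 mod 4 = 1; sign now -1
(161/37) = (13/37)   [reduce mod 37]
reciprocity: (13/37) = +1·(37/13) since 13 mod 4 = 1, 37 mod 4 = 1; sign now -1
(37/13) = (11/13)   [reduce mod 13]
reciprocity: (11/13) = +1·(13/11) since 11 mod 4 = 3, 13 mod 4 = 1; sign now -1
(13/11) = (2/11)   [reduce mod 11]
2 = 2^1·1; (2/11) = -1 since 11 mod 8 = 3, so (2/11) = (-1)^1·(1/11); sign now +1
(1/11) = 1; final value = sign = +1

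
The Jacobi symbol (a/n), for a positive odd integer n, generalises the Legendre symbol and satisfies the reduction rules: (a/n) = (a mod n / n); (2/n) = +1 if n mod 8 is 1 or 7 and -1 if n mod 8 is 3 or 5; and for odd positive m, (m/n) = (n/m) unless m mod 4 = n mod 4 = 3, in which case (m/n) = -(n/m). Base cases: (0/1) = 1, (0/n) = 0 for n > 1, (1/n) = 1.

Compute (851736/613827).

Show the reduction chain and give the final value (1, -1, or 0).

0

(851736/613827) = (237909/613827)   [reduce mod 613827]
reciprocity: (237909/613827) = +1·(613827/237909) since 237909 mod 4 = 1, 613827 mod 4 = 3; sign now +1
(613827/237909) = (138009/237909)   [reduce mod 237909]
reciprocity: (138009/237909) = +1·(237909/138009) since 138009 mod 4 = 1, 237909 mod 4 = 1; sign now +1
(237909/138009) = (99900/138009)   [reduce mod 138009]
99900 = 2^2·24975; (2/138009) = +1 since 138009 mod 8 = 1, so (99900/138009) = (+1)^2·(24975/138009); sign now +1
reciprocity: (24975/138009) = +1·(138009/24975) since 24975 mod 4 = 3, 138009 mod 4 = 1; sign now +1
(138009/24975) = (13134/24975)   [reduce mod 24975]
13134 = 2^1·6567; (2/24975) = +1 since 24975 mod 8 = 7, so (13134/24975) = (+1)^1·(6567/24975); sign now +1
reciprocity: (6567/24975) = -1·(24975/6567) since 6567 mod 4 = 3, 24975 mod 4 = 3; sign now -1
(24975/6567) = (5274/6567)   [reduce mod 6567]
5274 = 2^1·2637; (2/6567) = +1 since 6567 mod 8 = 7, so (5274/6567) = (+1)^1·(2637/6567); sign now -1
reciprocity: (2637/6567) = +1·(6567/2637) since 2637 mod 4 = 1, 6567 mod 4 = 3; sign now -1
(6567/2637) = (1293/2637)   [reduce mod 2637]
reciprocity: (1293/2637) = +1·(2637/1293) since 1293 mod 4 = 1, 2637 mod 4 = 1; sign now -1
(2637/1293) = (51/1293)   [reduce mod 1293]
reciprocity: (51/1293) = +1·(1293/51) since 51 mod 4 = 3, 1293 mod 4 = 1; sign now -1
(1293/51) = (18/51)   [reduce mod 51]
18 = 2^1·9; (2/51) = -1 since 51 mod 8 = 3, so (18/51) = (-1)^1·(9/51); sign now +1
reciprocity: (9/51) = +1·(51/9) since 9 mod 4 = 1, 51 mod 4 = 3; sign now +1
(51/9) = (6/9)   [reduce mod 9]
6 = 2^1·3; (2/9) = +1 since 9 mod 8 = 1, so (6/9) = (+1)^1·(3/9); sign now +1
reciprocity: (3/9) = +1·(9/3) since 3 mod 4 = 3, 9 mod 4 = 1; sign now +1
(9/3) = (0/3)   [reduce mod 3]
(0/3) = 0   [gcd(a, n) > 1]; final value = 0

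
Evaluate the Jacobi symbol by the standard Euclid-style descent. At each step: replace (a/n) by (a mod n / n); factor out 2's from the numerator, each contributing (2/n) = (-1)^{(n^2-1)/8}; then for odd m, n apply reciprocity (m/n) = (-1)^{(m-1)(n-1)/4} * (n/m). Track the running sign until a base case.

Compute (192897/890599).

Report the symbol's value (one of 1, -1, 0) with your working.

reciprocity: (192897/890599) = +1·(890599/192897) since 192897 mod 4 = 1, 890599 mod 4 = 3; sign now +1
(890599/192897) = (119011/192897)   [reduce mod 192897]
reciprocity: (119011/192897) = +1·(192897/119011) since 119011 mod 4 = 3, 192897 mod 4 = 1; sign now +1
(192897/119011) = (73886/119011)   [reduce mod 119011]
73886 = 2^1·36943; (2/119011) = -1 since 119011 mod 8 = 3, so (73886/119011) = (-1)^1·(36943/119011); sign now -1
reciprocity: (36943/119011) = -1·(119011/36943) since 36943 mod 4 = 3, 119011 mod 4 = 3; sign now +1
(119011/36943) = (8182/36943)   [reduce mod 36943]
8182 = 2^1·4091; (2/36943) = +1 since 36943 mod 8 = 7, so (8182/36943) = (+1)^1·(4091/36943); sign now +1
reciprocity: (4091/36943) = -1·(36943/4091) since 4091 mod 4 = 3, 36943 mod 4 = 3; sign now -1
(36943/4091) = (124/4091)   [reduce mod 4091]
124 = 2^2·31; (2/4091) = -1 since 4091 mod 8 = 3, so (124/4091) = (-1)^2·(31/4091); sign now -1
reciprocity: (31/4091) = -1·(4091/31) since 31 mod 4 = 3, 4091 mod 4 = 3; sign now +1
(4091/31) = (30/31)   [reduce mod 31]
30 = 2^1·15; (2/31) = +1 since 31 mod 8 = 7, so (30/31) = (+1)^1·(15/31); sign now +1
reciprocity: (15/31) = -1·(31/15) since 15 mod 4 = 3, 31 mod 4 = 3; sign now -1
(31/15) = (1/15)   [reduce mod 15]
(1/15) = 1; final value = sign = -1

-1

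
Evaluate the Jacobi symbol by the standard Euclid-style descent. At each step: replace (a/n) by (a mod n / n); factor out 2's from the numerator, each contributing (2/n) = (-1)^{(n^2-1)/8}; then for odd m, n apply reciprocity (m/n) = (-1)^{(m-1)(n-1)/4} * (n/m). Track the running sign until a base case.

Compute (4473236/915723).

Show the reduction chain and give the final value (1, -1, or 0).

(4473236/915723) = (810344/915723)   [reduce mod 915723]
810344 = 2^3·101293; (2/915723) = -1 since 915723 mod 8 = 3, so (810344/915723) = (-1)^3·(101293/915723); sign now -1
reciprocity: (101293/915723) = +1·(915723/101293) since 101293 mod 4 = 1, 915723 mod 4 = 3; sign now -1
(915723/101293) = (4086/101293)   [reduce mod 101293]
4086 = 2^1·2043; (2/101293) = -1 since 101293 mod 8 = 5, so (4086/101293) = (-1)^1·(2043/101293); sign now +1
reciprocity: (2043/101293) = +1·(101293/2043) since 2043 mod 4 = 3, 101293 mod 4 = 1; sign now +1
(101293/2043) = (1186/2043)   [reduce mod 2043]
1186 = 2^1·593; (2/2043) = -1 since 2043 mod 8 = 3, so (1186/2043) = (-1)^1·(593/2043); sign now -1
reciprocity: (593/2043) = +1·(2043/593) since 593 mod 4 = 1, 2043 mod 4 = 3; sign now -1
(2043/593) = (264/593)   [reduce mod 593]
264 = 2^3·33; (2/593) = +1 since 593 mod 8 = 1, so (264/593) = (+1)^3·(33/593); sign now -1
reciprocity: (33/593) = +1·(593/33) since 33 mod 4 = 1, 593 mod 4 = 1; sign now -1
(593/33) = (32/33)   [reduce mod 33]
32 = 2^5·1; (2/33) = +1 since 33 mod 8 = 1, so (32/33) = (+1)^5·(1/33); sign now -1
(1/33) = 1; final value = sign = -1

-1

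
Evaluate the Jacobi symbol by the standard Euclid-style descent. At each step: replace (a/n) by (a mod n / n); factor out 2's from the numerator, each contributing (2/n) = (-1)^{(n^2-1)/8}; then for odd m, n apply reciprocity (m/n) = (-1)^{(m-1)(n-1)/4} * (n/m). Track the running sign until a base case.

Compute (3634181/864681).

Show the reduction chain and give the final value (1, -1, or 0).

-1

(3634181/864681) = (175457/864681)   [reduce mod 864681]
reciprocity: (175457/864681) = +1·(864681/175457) since 175457 mod 4 = 1, 864681 mod 4 = 1; sign now +1
(864681/175457) = (162853/175457)   [reduce mod 175457]
reciprocity: (162853/175457) = +1·(175457/162853) since 162853 mod 4 = 1, 175457 mod 4 = 1; sign now +1
(175457/162853) = (12604/162853)   [reduce mod 162853]
12604 = 2^2·3151; (2/162853) = -1 since 162853 mod 8 = 5, so (12604/162853) = (-1)^2·(3151/162853); sign now +1
reciprocity: (3151/162853) = +1·(162853/3151) since 3151 mod 4 = 3, 162853 mod 4 = 1; sign now +1
(162853/3151) = (2152/3151)   [reduce mod 3151]
2152 = 2^3·269; (2/3151) = +1 since 3151 mod 8 = 7, so (2152/3151) = (+1)^3·(269/3151); sign now +1
reciprocity: (269/3151) = +1·(3151/269) since 269 mod 4 = 1, 3151 mod 4 = 3; sign now +1
(3151/269) = (192/269)   [reduce mod 269]
192 = 2^6·3; (2/269) = -1 since 269 mod 8 = 5, so (192/269) = (-1)^6·(3/269); sign now +1
reciprocity: (3/269) = +1·(269/3) since 3 mod 4 = 3, 269 mod 4 = 1; sign now +1
(269/3) = (2/3)   [reduce mod 3]
2 = 2^1·1; (2/3) = -1 since 3 mod 8 = 3, so (2/3) = (-1)^1·(1/3); sign now -1
(1/3) = 1; final value = sign = -1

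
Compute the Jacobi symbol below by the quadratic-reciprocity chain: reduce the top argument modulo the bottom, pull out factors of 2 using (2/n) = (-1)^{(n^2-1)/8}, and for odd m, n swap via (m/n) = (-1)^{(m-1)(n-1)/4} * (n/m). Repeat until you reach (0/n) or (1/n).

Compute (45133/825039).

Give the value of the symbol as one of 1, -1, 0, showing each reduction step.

1

flip (45133/825039) -> (825039/45133): both odd, 45133 mod 4 = 1, 825039 mod 4 = 3, so the flip contributes +1; sign now +1
(825039/45133): 825039 mod 45133 = 12645, so (825039/45133) = (12645/45133)
flip (12645/45133) -> (45133/12645): both odd, 12645 mod 4 = 1, 45133 mod 4 = 1, so the flip contributes +1; sign now +1
(45133/12645): 45133 mod 12645 = 7198, so (45133/12645) = (7198/12645)
factor out 2^1: 7198 = 2^1·3599; with 12645 mod 8 = 5, (2/12645) = -1; sign now -1; continue with (3599/12645)
flip (3599/12645) -> (12645/3599): both odd, 3599 mod 4 = 3, 12645 mod 4 = 1, so the flip contributes +1; sign now -1
(12645/3599): 12645 mod 3599 = 1848, so (12645/3599) = (1848/3599)
factor out 2^3: 1848 = 2^3·231; with 3599 mod 8 = 7, (2/3599) = +1; sign now -1; continue with (231/3599)
flip (231/3599) -> (3599/231): both odd, 231 mod 4 = 3, 3599 mod 4 = 3, so the flip contributes -1; sign now +1
(3599/231): 3599 mod 231 = 134, so (3599/231) = (134/231)
factor out 2^1: 134 = 2^1·67; with 231 mod 8 = 7, (2/231) = +1; sign now +1; continue with (67/231)
flip (67/231) -> (231/67): both odd, 67 mod 4 = 3, 231 mod 4 = 3, so the flip contributes -1; sign now -1
(231/67): 231 mod 67 = 30, so (231/67) = (30/67)
factor out 2^1: 30 = 2^1·15; with 67 mod 8 = 3, (2/67) = -1; sign now +1; continue with (15/67)
flip (15/67) -> (67/15): both odd, 15 mod 4 = 3, 67 mod 4 = 3, so the flip contributes -1; sign now -1
(67/15): 67 mod 15 = 7, so (67/15) = (7/15)
flip (7/15) -> (15/7): both odd, 7 mod 4 = 3, 15 mod 4 = 3, so the flip contributes -1; sign now +1
(15/7): 15 mod 7 = 1, so (15/7) = (1/7)
reached (1/7) = 1, so the symbol is +1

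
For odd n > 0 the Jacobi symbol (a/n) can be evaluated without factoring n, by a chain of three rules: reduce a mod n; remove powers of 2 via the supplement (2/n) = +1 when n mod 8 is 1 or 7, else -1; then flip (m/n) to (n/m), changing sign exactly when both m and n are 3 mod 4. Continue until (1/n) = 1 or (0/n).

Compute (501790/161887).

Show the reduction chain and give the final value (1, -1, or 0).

(501790/161887) = (16129/161887)   [reduce mod 161887]
reciprocity: (16129/161887) = +1·(161887/16129) since 16129 mod 4 = 1, 161887 mod 4 = 3; sign now +1
(161887/16129) = (597/16129)   [reduce mod 16129]
reciprocity: (597/16129) = +1·(16129/597) since 597 mod 4 = 1, 16129 mod 4 = 1; sign now +1
(16129/597) = (10/597)   [reduce mod 597]
10 = 2^1·5; (2/597) = -1 since 597 mod 8 = 5, so (10/597) = (-1)^1·(5/597); sign now -1
reciprocity: (5/597) = +1·(597/5) since 5 mod 4 = 1, 597 mod 4 = 1; sign now -1
(597/5) = (2/5)   [reduce mod 5]
2 = 2^1·1; (2/5) = -1 since 5 mod 8 = 5, so (2/5) = (-1)^1·(1/5); sign now +1
(1/5) = 1; final value = sign = +1

1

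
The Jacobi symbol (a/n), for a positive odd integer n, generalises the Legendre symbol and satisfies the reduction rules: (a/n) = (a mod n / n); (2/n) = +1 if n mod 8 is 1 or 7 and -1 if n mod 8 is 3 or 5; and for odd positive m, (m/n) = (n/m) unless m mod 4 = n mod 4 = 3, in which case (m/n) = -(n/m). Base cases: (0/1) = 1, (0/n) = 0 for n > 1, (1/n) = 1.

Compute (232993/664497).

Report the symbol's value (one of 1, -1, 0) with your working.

-1

reciprocity: (232993/664497) = +1·(664497/232993) since 232993 mod 4 = 1, 664497 mod 4 = 1; sign now +1
(664497/232993) = (198511/232993)   [reduce mod 232993]
reciprocity: (198511/232993) = +1·(232993/198511) since 198511 mod 4 = 3, 232993 mod 4 = 1; sign now +1
(232993/198511) = (34482/198511)   [reduce mod 198511]
34482 = 2^1·17241; (2/198511) = +1 since 198511 mod 8 = 7, so (34482/198511) = (+1)^1·(17241/198511); sign now +1
reciprocity: (17241/198511) = +1·(198511/17241) since 17241 mod 4 = 1, 198511 mod 4 = 3; sign now +1
(198511/17241) = (8860/17241)   [reduce mod 17241]
8860 = 2^2·2215; (2/17241) = +1 since 17241 mod 8 = 1, so (8860/17241) = (+1)^2·(2215/17241); sign now +1
reciprocity: (2215/17241) = +1·(17241/2215) since 2215 mod 4 = 3, 17241 mod 4 = 1; sign now +1
(17241/2215) = (1736/2215)   [reduce mod 2215]
1736 = 2^3·217; (2/2215) = +1 since 2215 mod 8 = 7, so (1736/2215) = (+1)^3·(217/2215); sign now +1
reciprocity: (217/2215) = +1·(2215/217) since 217 mod 4 = 1, 2215 mod 4 = 3; sign now +1
(2215/217) = (45/217)   [reduce mod 217]
reciprocity: (45/217) = +1·(217/45) since 45 mod 4 = 1, 217 mod 4 = 1; sign now +1
(217/45) = (37/45)   [reduce mod 45]
reciprocity: (37/45) = +1·(45/37) since 37 mod 4 = 1, 45 mod 4 = 1; sign now +1
(45/37) = (8/37)   [reduce mod 37]
8 = 2^3·1; (2/37) = -1 since 37 mod 8 = 5, so (8/37) = (-1)^3·(1/37); sign now -1
(1/37) = 1; final value = sign = -1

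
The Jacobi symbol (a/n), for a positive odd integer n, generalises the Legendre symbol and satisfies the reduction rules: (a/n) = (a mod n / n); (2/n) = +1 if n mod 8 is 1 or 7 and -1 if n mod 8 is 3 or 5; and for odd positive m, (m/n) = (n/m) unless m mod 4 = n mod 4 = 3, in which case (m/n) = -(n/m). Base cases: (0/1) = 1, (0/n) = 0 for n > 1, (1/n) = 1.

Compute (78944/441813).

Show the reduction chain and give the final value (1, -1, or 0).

-1

78944 = 2^5·2467; (2/441813) = -1 since 441813 mod 8 = 5, so (78944/441813) = (-1)^5·(2467/441813); sign now -1
reciprocity: (2467/441813) = +1·(441813/2467) since 2467 mod 4 = 3, 441813 mod 4 = 1; sign now -1
(441813/2467) = (220/2467)   [reduce mod 2467]
220 = 2^2·55; (2/2467) = -1 since 2467 mod 8 = 3, so (220/2467) = (-1)^2·(55/2467); sign now -1
reciprocity: (55/2467) = -1·(2467/55) since 55 mod 4 = 3, 2467 mod 4 = 3; sign now +1
(2467/55) = (47/55)   [reduce mod 55]
reciprocity: (47/55) = -1·(55/47) since 47 mod 4 = 3, 55 mod 4 = 3; sign now -1
(55/47) = (8/47)   [reduce mod 47]
8 = 2^3·1; (2/47) = +1 since 47 mod 8 = 7, so (8/47) = (+1)^3·(1/47); sign now -1
(1/47) = 1; final value = sign = -1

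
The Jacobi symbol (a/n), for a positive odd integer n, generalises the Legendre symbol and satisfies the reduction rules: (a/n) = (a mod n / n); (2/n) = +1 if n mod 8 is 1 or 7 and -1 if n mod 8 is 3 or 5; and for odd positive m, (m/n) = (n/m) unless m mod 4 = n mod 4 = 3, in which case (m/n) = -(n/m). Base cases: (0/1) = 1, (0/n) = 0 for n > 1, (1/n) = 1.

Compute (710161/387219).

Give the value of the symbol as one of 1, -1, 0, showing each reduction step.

1

(710161/387219) = (322942/387219)   [reduce mod 387219]
322942 = 2^1·161471; (2/387219) = -1 since 387219 mod 8 = 3, so (322942/387219) = (-1)^1·(161471/387219); sign now -1
reciprocity: (161471/387219) = -1·(387219/161471) since 161471 mod 4 = 3, 387219 mod 4 = 3; sign now +1
(387219/161471) = (64277/161471)   [reduce mod 161471]
reciprocity: (64277/161471) = +1·(161471/64277) since 64277 mod 4 = 1, 161471 mod 4 = 3; sign now +1
(161471/64277) = (32917/64277)   [reduce mod 64277]
reciprocity: (32917/64277) = +1·(64277/32917) since 32917 mod 4 = 1, 64277 mod 4 = 1; sign now +1
(64277/32917) = (31360/32917)   [reduce mod 32917]
31360 = 2^7·245; (2/32917) = -1 since 32917 mod 8 = 5, so (31360/32917) = (-1)^7·(245/32917); sign now -1
reciprocity: (245/32917) = +1·(32917/245) since 245 mod 4 = 1, 32917 mod 4 = 1; sign now -1
(32917/245) = (87/245)   [reduce mod 245]
reciprocity: (87/245) = +1·(245/87) since 87 mod 4 = 3, 245 mod 4 = 1; sign now -1
(245/87) = (71/87)   [reduce mod 87]
reciprocity: (71/87) = -1·(87/71) since 71 mod 4 = 3, 87 mod 4 = 3; sign now +1
(87/71) = (16/71)   [reduce mod 71]
16 = 2^4·1; (2/71) = +1 since 71 mod 8 = 7, so (16/71) = (+1)^4·(1/71); sign now +1
(1/71) = 1; final value = sign = +1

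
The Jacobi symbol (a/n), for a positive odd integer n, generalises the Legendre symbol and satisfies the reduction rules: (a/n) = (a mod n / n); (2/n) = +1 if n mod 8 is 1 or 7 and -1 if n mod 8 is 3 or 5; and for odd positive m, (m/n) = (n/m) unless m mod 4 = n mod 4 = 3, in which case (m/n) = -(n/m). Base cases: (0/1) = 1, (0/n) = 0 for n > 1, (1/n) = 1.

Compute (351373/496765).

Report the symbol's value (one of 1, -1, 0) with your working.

1

reciprocity: (351373/496765) = +1·(496765/351373) since 351373 mod 4 = 1, 496765 mod 4 = 1; sign now +1
(496765/351373) = (145392/351373)   [reduce mod 351373]
145392 = 2^4·9087; (2/351373) = -1 since 351373 mod 8 = 5, so (145392/351373) = (-1)^4·(9087/351373); sign now +1
reciprocity: (9087/351373) = +1·(351373/9087) since 9087 mod 4 = 3, 351373 mod 4 = 1; sign now +1
(351373/9087) = (6067/9087)   [reduce mod 9087]
reciprocity: (6067/9087) = -1·(9087/6067) since 6067 mod 4 = 3, 9087 mod 4 = 3; sign now -1
(9087/6067) = (3020/6067)   [reduce mod 6067]
3020 = 2^2·755; (2/6067) = -1 since 6067 mod 8 = 3, so (3020/6067) = (-1)^2·(755/6067); sign now -1
reciprocity: (755/6067) = -1·(6067/755) since 755 mod 4 = 3, 6067 mod 4 = 3; sign now +1
(6067/755) = (27/755)   [reduce mod 755]
reciprocity: (27/755) = -1·(755/27) since 27 mod 4 = 3, 755 mod 4 = 3; sign now -1
(755/27) = (26/27)   [reduce mod 27]
26 = 2^1·13; (2/27) = -1 since 27 mod 8 = 3, so (26/27) = (-1)^1·(13/27); sign now +1
reciprocity: (13/27) = +1·(27/13) since 13 mod 4 = 1, 27 mod 4 = 3; sign now +1
(27/13) = (1/13)   [reduce mod 13]
(1/13) = 1; final value = sign = +1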